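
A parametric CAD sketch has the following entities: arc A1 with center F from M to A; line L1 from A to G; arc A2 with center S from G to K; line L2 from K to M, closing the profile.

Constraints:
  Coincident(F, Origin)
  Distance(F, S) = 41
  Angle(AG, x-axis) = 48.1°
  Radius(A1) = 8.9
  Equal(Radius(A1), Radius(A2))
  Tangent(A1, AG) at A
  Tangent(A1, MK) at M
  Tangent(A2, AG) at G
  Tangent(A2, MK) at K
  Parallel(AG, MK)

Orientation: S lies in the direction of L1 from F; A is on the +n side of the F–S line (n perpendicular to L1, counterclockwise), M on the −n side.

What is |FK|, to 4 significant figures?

41.95

The slot axis is L1's direction at 48.1°, so u = (cos 48.1°, sin 48.1°) = (0.6678, 0.7443) and n = (−sin 48.1°, cos 48.1°) = (-0.7443, 0.6678). F is at the origin and S lies 41.0 along u from F, so S = 41.0·u = (27.38, 30.52). Tangency of A1 to both parallel lines with radius 8.9 puts A and M at F ± 8.9·n: A = (-6.624, 5.944), M = (6.624, -5.944). Equal radii place G and K the same way about S: G = S + 8.9·n = (20.76, 36.46), K = S − 8.9·n = (34.01, 24.57). Then |FK| = |K − F| = 41.95.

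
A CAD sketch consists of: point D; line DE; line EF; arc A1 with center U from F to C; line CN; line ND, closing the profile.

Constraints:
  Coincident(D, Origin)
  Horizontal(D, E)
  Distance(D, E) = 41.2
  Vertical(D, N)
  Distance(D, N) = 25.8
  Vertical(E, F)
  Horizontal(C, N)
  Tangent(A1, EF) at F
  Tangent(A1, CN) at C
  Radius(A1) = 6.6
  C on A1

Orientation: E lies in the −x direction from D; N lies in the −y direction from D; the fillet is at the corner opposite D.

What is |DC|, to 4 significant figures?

43.16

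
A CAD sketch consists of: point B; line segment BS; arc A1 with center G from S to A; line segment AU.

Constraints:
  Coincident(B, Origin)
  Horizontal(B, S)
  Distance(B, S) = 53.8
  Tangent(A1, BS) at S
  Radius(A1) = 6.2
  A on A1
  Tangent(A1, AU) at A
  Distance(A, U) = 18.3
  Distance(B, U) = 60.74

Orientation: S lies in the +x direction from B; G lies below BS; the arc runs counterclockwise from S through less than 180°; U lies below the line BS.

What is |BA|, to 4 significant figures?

48.84

Checks: ∠(GS, SB) = 90.00° ✓; |GS| = 6.200 ✓; |GA| = 6.200 ✓; ∠(GA, AU) = 90.00° ✓; |AU| = 18.30 ✓; |BU| = 60.74 ✓.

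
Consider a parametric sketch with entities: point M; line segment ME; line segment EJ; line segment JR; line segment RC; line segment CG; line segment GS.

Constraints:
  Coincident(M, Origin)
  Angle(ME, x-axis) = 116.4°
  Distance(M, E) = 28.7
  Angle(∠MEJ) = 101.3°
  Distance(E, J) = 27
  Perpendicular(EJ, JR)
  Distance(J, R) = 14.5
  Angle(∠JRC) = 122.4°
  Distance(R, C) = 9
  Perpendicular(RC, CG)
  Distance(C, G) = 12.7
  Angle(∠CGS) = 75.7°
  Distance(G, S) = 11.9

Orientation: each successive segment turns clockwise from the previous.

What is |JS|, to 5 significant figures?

5.7965

M is at the origin; ME runs at 116.4° with length 28.7, so E = (-12.761, 25.707). ∠MEJ = 101.3° gives EJ at 37.700° from the x-axis; with |EJ| = 27.0, J = (8.6020, 42.218). EJ is perpendicular to JR, so JR runs at -52.300°; with |JR| = 14.5, R = (17.469, 30.745). ∠JRC = 122.4° gives RC at -109.90° from the x-axis; with |RC| = 9.0, C = (14.406, 22.283). RC ⟂ CG, so CG runs at 160.10°; with |CG| = 12.7, G = (2.4641, 26.606). ∠CGS = 75.7° gives GS at 55.800° from the x-axis; with |GS| = 11.9, S = (9.1529, 36.448). Then |JS| = |S − J| = 5.7965.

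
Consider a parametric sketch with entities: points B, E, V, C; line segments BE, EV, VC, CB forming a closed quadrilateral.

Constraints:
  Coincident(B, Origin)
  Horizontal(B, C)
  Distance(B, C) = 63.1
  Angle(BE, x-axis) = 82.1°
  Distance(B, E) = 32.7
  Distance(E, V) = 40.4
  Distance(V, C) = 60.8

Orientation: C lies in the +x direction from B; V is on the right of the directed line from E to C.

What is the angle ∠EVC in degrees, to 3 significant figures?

80.1°

B is at the origin; BC is horizontal with |BC| = 63.1 and C in +x, so C = (63.1, 0). BE runs at 82.1° with |BE| = 32.7, so E = (4.49, 32.4). V is determined by |EV| = 40.4 and |VC| = 60.8 together: it lies at the intersection of circle(E, 40.4) and circle(C, 60.8). With |EC| = 67.0, the foot of the radical line on EC is 18.1 from E and the perpendicular offset is √(40.4² − 18.1²) = 36.1. Taking the right-of-EC solution: V = (2.83, -7.98).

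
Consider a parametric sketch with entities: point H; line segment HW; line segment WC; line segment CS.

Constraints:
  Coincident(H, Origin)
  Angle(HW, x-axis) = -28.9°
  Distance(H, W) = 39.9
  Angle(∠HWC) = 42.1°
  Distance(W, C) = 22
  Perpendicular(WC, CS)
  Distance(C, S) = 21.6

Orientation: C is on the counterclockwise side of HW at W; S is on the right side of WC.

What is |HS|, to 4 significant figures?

48.94

∠HWC = 42.1°, so WC runs at -28.9° + (180° − 42.1°) = 109.0° from the x-axis; with |WC| = 22.0, C = W + 22.0·(cos 109.0°, sin 109.0°) = (27.77, 1.518). WC is perpendicular to CS; with |CS| = 21.6 on the right of WC, S = C + 21.6·(0.9455, 0.3256) = (48.19, 8.551). Then |HS| = |S − H| = 48.94.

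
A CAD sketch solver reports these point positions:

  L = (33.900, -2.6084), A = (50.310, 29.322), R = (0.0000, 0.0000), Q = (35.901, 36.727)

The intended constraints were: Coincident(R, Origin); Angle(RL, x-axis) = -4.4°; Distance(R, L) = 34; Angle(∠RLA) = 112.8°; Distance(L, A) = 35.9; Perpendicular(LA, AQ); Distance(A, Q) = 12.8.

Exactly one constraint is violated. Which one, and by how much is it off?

Distance(A, Q) = 12.8 — off by 3.40.

R = (0.00, 0.00) ✓; RL at -4.400° ✓; |RL| = 34.00 ✓; ∠RLA = 112.8° ✓; |LA| = 35.90 ✓; ∠(LA, AQ) = 90.00° ✓; |AQ| = 16.20 ✗.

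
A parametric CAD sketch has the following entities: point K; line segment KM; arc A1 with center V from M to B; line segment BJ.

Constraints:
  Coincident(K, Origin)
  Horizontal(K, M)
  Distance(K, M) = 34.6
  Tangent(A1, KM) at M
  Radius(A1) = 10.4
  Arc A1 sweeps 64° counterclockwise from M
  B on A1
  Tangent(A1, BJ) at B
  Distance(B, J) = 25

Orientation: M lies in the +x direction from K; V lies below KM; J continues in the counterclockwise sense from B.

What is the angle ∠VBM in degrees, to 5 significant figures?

58.000°

Tangency of A1 to KM means the radius VM is perpendicular to KM, so V = M + (0, -10.4) = (34.600, -10.400). On A1, M sits at bearing 90° from V; a 64° counterclockwise sweep puts B at bearing 154°, so B = V + 10.4·(cos 154°, sin 154°) = (25.253, -5.8409). Then cos ∠VBM = BV·BM / (|BV||BM|), giving 58.000°.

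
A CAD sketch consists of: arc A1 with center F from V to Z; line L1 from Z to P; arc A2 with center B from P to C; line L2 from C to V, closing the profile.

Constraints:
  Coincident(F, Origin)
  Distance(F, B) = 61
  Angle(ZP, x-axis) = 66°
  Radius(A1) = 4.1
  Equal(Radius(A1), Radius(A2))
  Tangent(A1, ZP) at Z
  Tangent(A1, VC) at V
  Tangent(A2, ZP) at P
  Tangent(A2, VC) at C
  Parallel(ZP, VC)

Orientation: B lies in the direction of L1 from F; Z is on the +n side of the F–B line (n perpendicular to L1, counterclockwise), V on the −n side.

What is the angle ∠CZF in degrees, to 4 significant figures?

82.34°

The slot axis is L1's direction at 66.0°, so u = (cos 66.0°, sin 66.0°) = (0.4067, 0.9135) and n = (−sin 66.0°, cos 66.0°) = (-0.9135, 0.4067). F is at the origin and B lies 61.0 along u from F, so B = 61.0·u = (24.81, 55.73). Tangency of A1 to both parallel lines with radius 4.1 puts Z and V at F ± 4.1·n: Z = (-3.746, 1.668), V = (3.746, -1.668). Equal radii place P and C the same way about B: P = B + 4.1·n = (21.07, 57.39), C = B − 4.1·n = (28.56, 54.06). Then cos ∠CZF = ZC·ZF / (|ZC||ZF|), giving 82.34°.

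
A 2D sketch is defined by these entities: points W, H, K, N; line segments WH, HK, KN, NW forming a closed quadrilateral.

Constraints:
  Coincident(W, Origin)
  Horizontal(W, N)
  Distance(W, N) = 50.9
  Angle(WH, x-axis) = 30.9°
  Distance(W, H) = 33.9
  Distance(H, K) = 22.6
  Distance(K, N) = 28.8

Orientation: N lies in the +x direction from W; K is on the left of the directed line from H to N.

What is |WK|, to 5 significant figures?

56.498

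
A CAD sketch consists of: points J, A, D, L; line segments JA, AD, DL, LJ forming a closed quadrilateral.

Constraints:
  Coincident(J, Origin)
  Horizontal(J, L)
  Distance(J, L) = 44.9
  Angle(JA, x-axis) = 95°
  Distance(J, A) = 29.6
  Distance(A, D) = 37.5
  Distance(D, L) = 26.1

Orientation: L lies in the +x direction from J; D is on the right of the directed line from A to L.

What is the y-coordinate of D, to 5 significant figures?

-1.2985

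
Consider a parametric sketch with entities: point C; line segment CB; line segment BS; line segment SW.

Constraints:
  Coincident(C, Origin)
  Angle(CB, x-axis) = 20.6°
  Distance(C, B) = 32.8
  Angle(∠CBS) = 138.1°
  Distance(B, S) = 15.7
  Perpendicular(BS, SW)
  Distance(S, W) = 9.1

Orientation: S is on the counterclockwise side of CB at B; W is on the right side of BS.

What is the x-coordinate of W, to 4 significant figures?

46.02

∠CBS = 138.1°, so BS runs at 20.6° + (180° − 138.1°) = 62.50° from the x-axis; with |BS| = 15.7, S = B + 15.7·(cos 62.50°, sin 62.50°) = (37.95, 25.47). The perpendicularity gives SW at right angles to BS; with |SW| = 9.1 on the right of BS, W = S + 9.1·(0.8870, -0.4617) = (46.02, 21.26). So W.x = 46.02.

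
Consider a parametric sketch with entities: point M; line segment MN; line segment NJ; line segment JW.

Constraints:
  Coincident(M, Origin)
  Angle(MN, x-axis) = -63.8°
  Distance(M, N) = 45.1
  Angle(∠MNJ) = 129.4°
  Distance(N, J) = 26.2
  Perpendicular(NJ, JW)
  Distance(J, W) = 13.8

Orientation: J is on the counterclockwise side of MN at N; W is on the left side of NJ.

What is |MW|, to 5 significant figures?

58.729

M is at the origin; MN runs at -63.8° with length 45.1, so N = 45.1·(cos -63.8°, sin -63.8°) = (19.912, -40.466). ∠MNJ = 129.4°, so NJ runs at -63.8° + (180° − 129.4°) = -13.200° from the x-axis; with |NJ| = 26.2, J = N + 26.2·(cos -13.200°, sin -13.200°) = (45.420, -46.449). NJ ⟂ JW; with |JW| = 13.8 on the left of NJ, W = J + 13.8·(0.22835, 0.97358) = (48.571, -33.014). Then |MW| = |W − M| = 58.729.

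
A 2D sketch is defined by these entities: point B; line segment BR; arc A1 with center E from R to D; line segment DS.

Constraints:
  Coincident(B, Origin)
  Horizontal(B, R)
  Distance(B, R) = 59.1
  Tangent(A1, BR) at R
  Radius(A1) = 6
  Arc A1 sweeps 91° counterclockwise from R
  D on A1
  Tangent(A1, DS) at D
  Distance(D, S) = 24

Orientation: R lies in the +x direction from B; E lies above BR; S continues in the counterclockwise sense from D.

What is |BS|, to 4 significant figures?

71.34

B is at the origin; BR is horizontal with |BR| = 59.1 and R on the +x side, so R = (59.10, 0.000). A1 meets BR tangentially, so ER is at right angles to BR, so E = R + (0, 6) = (59.10, 6.000). On A1, R sits at bearing -90° from E; a 91° counterclockwise sweep puts D at bearing 1°, so D = E + 6.0·(cos 1°, sin 1°) = (65.10, 6.105). The tangent condition forces ED to be normal to DS, so DS runs along (−sin 1°, cos 1°); with |DS| = 24.0, S = (64.68, 30.10). Then |BS| = |S − B| = 71.34.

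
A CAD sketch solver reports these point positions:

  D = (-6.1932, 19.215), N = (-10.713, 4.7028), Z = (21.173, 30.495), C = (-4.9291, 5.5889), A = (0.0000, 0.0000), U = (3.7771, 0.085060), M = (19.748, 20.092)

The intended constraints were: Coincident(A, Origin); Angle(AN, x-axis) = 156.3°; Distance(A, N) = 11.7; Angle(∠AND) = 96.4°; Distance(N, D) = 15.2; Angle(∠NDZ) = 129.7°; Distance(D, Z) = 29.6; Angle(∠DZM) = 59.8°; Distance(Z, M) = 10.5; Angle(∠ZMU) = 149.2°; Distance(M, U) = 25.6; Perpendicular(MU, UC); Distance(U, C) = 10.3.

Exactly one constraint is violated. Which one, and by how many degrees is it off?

Perpendicular(MU, UC) — off by 6.30°.

A = (0.00, 0.00) ✓; AN at 156.3° ✓; |AN| = 11.70 ✓; ∠AND = 96.40° ✓; |ND| = 15.20 ✓; ∠NDZ = 129.7° ✓; |DZ| = 29.60 ✓; ∠DZM = 59.80° ✓; |ZM| = 10.50 ✓; ∠ZMU = 149.2° ✓; |MU| = 25.60 ✓; ∠(MU, UC) = 83.70° ✗; |UC| = 10.30 ✓.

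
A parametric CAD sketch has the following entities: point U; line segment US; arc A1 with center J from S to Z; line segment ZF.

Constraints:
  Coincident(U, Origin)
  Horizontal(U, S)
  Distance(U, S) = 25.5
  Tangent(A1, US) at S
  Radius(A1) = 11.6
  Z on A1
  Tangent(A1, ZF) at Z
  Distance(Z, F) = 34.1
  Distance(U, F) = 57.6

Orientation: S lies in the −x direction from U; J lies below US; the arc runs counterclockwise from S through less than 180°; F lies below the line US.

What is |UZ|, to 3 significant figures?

39.2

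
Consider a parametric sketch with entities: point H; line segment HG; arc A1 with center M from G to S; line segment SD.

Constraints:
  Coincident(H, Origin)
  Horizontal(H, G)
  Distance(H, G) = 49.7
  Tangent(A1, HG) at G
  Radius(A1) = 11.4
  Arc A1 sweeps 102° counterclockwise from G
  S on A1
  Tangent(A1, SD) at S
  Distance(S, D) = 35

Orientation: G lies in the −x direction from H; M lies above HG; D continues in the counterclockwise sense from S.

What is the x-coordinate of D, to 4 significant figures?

-45.83

H is at the origin; H and G share the same y with |HG| = 49.7 and G on the −x side, so G = (-49.70, 0.000). The tangent condition forces MG to be normal to HG, so M = G + (0, 11.4) = (-49.70, 11.40). On A1, G sits at bearing -90° from M; a 102° counterclockwise sweep puts S at bearing 12°, so S = M + 11.4·(cos 12°, sin 12°) = (-38.55, 13.77). Tangency of A1 to SD means the radius MS is perpendicular to SD, so SD runs along (−sin 12°, cos 12°); with |SD| = 35.0, D = (-45.83, 48.01). So D.x = -45.83.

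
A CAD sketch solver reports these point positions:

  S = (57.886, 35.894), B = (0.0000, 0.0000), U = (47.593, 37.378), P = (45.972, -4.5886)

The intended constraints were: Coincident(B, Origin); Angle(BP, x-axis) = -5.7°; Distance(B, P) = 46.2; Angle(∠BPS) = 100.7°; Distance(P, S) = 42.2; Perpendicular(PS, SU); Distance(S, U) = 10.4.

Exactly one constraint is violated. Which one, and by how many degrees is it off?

Perpendicular(PS, SU) — off by 8.19°.

B = (0.00, 0.00) ✓; BP at -5.700° ✓; |BP| = 46.20 ✓; ∠BPS = 100.7° ✓; |PS| = 42.20 ✓; ∠(PS, SU) = 98.19° ✗; |SU| = 10.40 ✓.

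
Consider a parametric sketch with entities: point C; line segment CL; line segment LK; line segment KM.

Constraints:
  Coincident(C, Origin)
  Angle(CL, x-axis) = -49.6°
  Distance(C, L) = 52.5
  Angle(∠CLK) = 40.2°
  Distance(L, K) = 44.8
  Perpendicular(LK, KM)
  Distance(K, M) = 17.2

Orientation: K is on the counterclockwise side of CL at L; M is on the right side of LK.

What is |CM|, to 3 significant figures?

51.3

C is at the origin; CL runs at -49.6° with length 52.5, so L = 52.5·(cos -49.6°, sin -49.6°) = (34.0, -40.0). ∠CLK = 40.2°, so LK runs at -49.6° + (180° − 40.2°) = 90.2° from the x-axis; with |LK| = 44.8, K = L + 44.8·(cos 90.2°, sin 90.2°) = (33.9, 4.82). The perpendicularity gives KM at right angles to LK; with |KM| = 17.2 on the right of LK, M = K + 17.2·(1.00, 0.00349) = (51.1, 4.88). Then |CM| = |M − C| = 51.3.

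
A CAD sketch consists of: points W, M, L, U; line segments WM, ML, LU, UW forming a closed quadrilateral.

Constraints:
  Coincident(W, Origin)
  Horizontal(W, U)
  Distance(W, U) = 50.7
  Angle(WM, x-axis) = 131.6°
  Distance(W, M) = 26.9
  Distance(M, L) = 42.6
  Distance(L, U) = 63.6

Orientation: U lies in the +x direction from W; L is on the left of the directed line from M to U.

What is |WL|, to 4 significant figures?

51.89

Checks: |ML| = 42.60 ✓; |LU| = 63.60 ✓.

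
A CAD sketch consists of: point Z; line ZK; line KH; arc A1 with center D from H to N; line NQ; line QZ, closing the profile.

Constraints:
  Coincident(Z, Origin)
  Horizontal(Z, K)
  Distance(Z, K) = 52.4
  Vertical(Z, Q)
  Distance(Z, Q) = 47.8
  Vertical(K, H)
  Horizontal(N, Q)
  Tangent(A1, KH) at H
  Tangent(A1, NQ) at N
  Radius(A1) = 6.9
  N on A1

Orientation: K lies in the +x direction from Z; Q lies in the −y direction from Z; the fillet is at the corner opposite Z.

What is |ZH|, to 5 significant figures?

66.472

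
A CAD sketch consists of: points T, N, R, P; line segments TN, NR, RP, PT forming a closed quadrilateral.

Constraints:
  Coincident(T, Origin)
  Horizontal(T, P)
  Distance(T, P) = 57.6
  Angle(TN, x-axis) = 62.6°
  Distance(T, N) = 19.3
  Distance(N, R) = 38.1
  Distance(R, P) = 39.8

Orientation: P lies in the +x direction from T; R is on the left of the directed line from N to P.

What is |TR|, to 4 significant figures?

55.41

T is at the origin; TP is horizontal with |TP| = 57.6 and P in +x, so P = (57.6, 0). TN runs at 62.6° with |TN| = 19.3, so N = (8.882, 17.13). R is determined by |NR| = 38.1 and |RP| = 39.8 together: it lies at the intersection of circle(N, 38.1) and circle(P, 39.8). With |NP| = 51.64, the foot of the radical line on NP is 24.54 from N and the perpendicular offset is √(38.1² − 24.54²) = 29.14. Taking the left-of-NP solution: R = (41.70, 36.49).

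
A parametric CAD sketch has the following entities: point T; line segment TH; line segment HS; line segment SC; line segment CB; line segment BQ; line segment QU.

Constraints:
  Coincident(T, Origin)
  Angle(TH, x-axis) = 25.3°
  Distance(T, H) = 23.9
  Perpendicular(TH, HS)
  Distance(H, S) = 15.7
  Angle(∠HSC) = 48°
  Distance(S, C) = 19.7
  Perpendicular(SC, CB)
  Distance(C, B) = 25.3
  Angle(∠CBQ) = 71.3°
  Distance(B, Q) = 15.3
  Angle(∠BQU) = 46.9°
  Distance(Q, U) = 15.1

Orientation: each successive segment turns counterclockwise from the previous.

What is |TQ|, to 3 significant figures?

33.8

T is at the origin; TH runs at 25.3° with length 23.9, so H = (21.6, 10.2). The perpendicularity gives HS at right angles to TH, so HS runs at 115°; with |HS| = 15.7, S = (14.9, 24.4). ∠HSC = 48.0° gives SC at -113° from the x-axis; with |SC| = 19.7, C = (7.30, 6.23). The perpendicularity gives CB at right angles to SC, so CB runs at -22.7°; with |CB| = 25.3, B = (30.6, -3.53). ∠CBQ = 71.3° gives BQ at 86.0° from the x-axis; with |BQ| = 15.3, Q = (31.7, 11.7). Then |TQ| = |Q − T| = 33.8.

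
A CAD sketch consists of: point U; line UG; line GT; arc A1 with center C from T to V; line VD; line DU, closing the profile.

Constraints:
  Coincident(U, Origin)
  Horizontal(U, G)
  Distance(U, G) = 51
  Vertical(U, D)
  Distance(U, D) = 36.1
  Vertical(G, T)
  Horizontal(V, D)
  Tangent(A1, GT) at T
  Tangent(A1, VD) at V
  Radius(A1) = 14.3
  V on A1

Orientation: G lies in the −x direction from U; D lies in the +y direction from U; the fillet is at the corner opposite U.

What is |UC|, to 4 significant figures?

42.69

U is at the origin; U and G share the same y with |UG| = 51.0 and G on the −x side, so G = (-51.00, 0.000). UD is vertical with |UD| = 36.1 and D on the +y side, so D = (0.000, 36.10). The virtual corner opposite U is at (-51.00, 36.10). Since A1 is tangent to GT there, CT ⟂ GT and the tangent condition forces CV to be normal to VD, with radius 14.3, so the center C sits 14.3 in from both sides at C = (-36.70, 21.80). Then |UC| = |C − U| = 42.69.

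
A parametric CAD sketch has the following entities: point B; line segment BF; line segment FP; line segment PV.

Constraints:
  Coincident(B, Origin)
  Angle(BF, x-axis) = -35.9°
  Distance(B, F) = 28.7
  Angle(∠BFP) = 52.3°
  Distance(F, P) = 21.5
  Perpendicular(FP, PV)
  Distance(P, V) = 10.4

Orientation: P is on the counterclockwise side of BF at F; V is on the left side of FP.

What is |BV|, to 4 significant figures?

12.93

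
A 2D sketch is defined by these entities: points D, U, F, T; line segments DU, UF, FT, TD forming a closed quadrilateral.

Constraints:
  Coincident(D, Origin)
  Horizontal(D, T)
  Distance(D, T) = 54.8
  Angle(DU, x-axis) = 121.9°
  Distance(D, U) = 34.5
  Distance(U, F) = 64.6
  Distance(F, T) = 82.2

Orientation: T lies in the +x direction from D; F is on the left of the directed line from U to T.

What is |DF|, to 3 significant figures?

80.9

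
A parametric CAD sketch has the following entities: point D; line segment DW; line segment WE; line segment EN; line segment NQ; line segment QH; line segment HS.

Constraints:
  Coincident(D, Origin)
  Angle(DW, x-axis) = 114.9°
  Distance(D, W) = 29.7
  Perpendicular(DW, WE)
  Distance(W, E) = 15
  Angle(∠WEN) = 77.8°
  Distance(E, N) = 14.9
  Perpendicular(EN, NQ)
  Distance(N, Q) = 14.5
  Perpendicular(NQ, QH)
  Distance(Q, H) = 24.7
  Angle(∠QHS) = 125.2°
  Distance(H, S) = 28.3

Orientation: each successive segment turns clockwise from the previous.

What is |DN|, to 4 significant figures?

19.22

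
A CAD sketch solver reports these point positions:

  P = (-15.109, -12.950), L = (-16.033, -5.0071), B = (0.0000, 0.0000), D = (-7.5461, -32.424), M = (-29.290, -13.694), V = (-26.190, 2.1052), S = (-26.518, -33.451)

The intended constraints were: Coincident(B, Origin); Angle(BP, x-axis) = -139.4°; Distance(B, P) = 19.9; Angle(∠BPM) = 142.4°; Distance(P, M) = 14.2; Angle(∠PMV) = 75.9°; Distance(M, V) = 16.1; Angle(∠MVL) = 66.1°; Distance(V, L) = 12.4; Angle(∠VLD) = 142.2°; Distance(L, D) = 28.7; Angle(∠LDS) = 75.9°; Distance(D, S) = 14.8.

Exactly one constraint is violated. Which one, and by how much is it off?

Distance(D, S) = 14.8 — off by 4.20.

B = (0.00, 0.00) ✓; BP at -139.4° ✓; |BP| = 19.90 ✓; ∠BPM = 142.4° ✓; |PM| = 14.20 ✓; ∠PMV = 75.90° ✓; |MV| = 16.10 ✓; ∠MVL = 66.10° ✓; |VL| = 12.40 ✓; ∠VLD = 142.2° ✓; |LD| = 28.70 ✓; ∠LDS = 75.90° ✓; |DS| = 19.00 ✗.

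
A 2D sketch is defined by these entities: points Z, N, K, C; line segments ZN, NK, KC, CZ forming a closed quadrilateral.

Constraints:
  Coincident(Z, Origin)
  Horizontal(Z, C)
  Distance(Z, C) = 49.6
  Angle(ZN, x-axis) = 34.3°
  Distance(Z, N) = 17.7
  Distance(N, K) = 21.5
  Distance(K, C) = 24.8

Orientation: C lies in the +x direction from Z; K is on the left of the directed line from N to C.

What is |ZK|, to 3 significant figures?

39.1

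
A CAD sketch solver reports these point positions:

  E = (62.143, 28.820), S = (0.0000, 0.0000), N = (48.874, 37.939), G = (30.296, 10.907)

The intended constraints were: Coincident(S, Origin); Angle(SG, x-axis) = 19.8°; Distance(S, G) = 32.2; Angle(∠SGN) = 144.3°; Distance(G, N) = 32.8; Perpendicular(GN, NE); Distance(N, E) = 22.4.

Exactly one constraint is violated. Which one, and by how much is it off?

Distance(N, E) = 22.4 — off by 6.30.

S = (0.00, 0.00) ✓; SG at 19.80° ✓; |SG| = 32.20 ✓; ∠SGN = 144.3° ✓; |GN| = 32.80 ✓; ∠(GN, NE) = 90.00° ✓; |NE| = 16.10 ✗.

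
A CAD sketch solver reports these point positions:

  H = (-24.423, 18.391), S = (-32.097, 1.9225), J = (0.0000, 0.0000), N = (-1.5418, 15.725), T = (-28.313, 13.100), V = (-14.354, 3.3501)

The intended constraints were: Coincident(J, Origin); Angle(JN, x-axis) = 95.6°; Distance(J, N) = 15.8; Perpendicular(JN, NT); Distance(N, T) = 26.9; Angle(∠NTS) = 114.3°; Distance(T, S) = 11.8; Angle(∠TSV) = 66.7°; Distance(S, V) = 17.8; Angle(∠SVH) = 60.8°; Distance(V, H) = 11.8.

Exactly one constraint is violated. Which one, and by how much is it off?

Distance(V, H) = 11.8 — off by 6.30.

J = (0.00, 0.00) ✓; JN at 95.60° ✓; |JN| = 15.80 ✓; ∠(JN, NT) = 90.00° ✓; |NT| = 26.90 ✓; ∠NTS = 114.3° ✓; |TS| = 11.80 ✓; ∠TSV = 66.70° ✓; |SV| = 17.80 ✓; ∠SVH = 60.80° ✓; |VH| = 18.10 ✗.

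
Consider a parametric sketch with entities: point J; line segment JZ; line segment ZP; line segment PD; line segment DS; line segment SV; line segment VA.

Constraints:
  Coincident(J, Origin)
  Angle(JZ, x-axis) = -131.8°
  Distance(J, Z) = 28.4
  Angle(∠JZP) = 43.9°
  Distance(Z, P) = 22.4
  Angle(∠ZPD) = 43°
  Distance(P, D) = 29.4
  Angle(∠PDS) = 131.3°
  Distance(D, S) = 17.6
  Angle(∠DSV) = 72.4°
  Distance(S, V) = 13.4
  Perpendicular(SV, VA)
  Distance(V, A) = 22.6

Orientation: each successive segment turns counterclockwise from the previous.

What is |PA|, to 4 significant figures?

19.77

J is at the origin; JZ runs at -131.8° with length 28.4, so Z = (-18.93, -21.17). ∠JZP = 43.9° gives ZP at 4.300° from the x-axis; with |ZP| = 22.4, P = (3.407, -19.49). ∠ZPD = 43.0° gives PD at 141.3° from the x-axis; with |PD| = 29.4, D = (-19.54, -1.110). ∠PDS = 131.3° gives DS at -170.0° from the x-axis; with |DS| = 17.6, S = (-36.87, -4.166). ∠DSV = 72.4° gives SV at -62.40° from the x-axis; with |SV| = 13.4, V = (-30.66, -16.04). SV ⟂ VA, so VA runs at 27.60°; with |VA| = 22.6, A = (-10.63, -5.571). Then |PA| = |A − P| = 19.77.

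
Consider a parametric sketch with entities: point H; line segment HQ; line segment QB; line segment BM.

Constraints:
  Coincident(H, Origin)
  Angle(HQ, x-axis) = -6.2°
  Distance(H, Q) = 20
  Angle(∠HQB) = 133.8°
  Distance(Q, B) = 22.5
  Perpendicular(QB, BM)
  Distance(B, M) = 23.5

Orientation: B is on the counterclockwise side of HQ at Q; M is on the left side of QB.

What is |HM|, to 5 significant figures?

37.456

H is at the origin; HQ runs at -6.2° with length 20.0, so Q = 20.0·(cos -6.2°, sin -6.2°) = (19.883, -2.1600). ∠HQB = 133.8°, so QB runs at -6.2° + (180° − 133.8°) = 40.000° from the x-axis; with |QB| = 22.5, B = Q + 22.5·(cos 40.000°, sin 40.000°) = (37.119, 12.303). QB is perpendicular to BM; with |BM| = 23.5 on the left of QB, M = B + 23.5·(-0.64279, 0.76604) = (22.014, 30.305). Then |HM| = |M − H| = 37.456.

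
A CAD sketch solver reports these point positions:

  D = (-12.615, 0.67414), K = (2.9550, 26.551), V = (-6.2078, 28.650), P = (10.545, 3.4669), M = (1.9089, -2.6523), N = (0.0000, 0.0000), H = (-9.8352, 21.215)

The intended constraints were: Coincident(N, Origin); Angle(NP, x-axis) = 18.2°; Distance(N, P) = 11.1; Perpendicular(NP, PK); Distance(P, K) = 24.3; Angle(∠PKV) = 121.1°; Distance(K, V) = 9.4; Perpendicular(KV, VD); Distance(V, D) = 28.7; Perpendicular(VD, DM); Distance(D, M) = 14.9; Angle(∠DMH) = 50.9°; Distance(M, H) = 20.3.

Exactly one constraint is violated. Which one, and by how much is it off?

Distance(M, H) = 20.3 — off by 6.30.

N = (0.00, 0.00) ✓; NP at 18.20° ✓; |NP| = 11.10 ✓; ∠(NP, PK) = 90.00° ✓; |PK| = 24.30 ✓; ∠PKV = 121.1° ✓; |KV| = 9.400 ✓; ∠(KV, VD) = 90.00° ✓; |VD| = 28.70 ✓; ∠(VD, DM) = 90.00° ✓; |DM| = 14.90 ✓; ∠DMH = 50.90° ✓; |MH| = 26.60 ✗.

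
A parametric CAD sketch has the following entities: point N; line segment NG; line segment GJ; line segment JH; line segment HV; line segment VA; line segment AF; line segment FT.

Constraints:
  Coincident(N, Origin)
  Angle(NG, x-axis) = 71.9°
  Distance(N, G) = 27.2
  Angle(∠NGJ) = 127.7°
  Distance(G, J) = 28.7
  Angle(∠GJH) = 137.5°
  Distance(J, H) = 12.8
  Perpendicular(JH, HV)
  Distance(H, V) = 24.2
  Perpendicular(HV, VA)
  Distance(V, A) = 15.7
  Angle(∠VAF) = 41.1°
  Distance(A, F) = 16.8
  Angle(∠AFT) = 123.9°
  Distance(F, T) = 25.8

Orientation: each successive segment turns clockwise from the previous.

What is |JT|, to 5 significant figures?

39.952

N is at the origin; NG runs at 71.9° with length 27.2, so G = (8.4504, 25.854). ∠NGJ = 127.7° gives GJ at 19.600° from the x-axis; with |GJ| = 28.7, J = (35.487, 35.481). ∠GJH = 137.5° gives JH at -22.900° from the x-axis; with |JH| = 12.8, H = (47.279, 30.501). The perpendicularity gives HV at right angles to JH, so HV runs at -112.90°; with |HV| = 24.2, V = (37.862, 8.2080). The perpendicularity gives VA at right angles to HV, so VA runs at 157.10°; with |VA| = 15.7, A = (23.399, 14.317). ∠VAF = 41.1° gives AF at 18.200° from the x-axis; with |AF| = 16.8, F = (39.359, 19.564). ∠AFT = 123.9° gives FT at -37.900° from the x-axis; with |FT| = 25.8, T = (59.717, 3.7159). Then |JT| = |T − J| = 39.952.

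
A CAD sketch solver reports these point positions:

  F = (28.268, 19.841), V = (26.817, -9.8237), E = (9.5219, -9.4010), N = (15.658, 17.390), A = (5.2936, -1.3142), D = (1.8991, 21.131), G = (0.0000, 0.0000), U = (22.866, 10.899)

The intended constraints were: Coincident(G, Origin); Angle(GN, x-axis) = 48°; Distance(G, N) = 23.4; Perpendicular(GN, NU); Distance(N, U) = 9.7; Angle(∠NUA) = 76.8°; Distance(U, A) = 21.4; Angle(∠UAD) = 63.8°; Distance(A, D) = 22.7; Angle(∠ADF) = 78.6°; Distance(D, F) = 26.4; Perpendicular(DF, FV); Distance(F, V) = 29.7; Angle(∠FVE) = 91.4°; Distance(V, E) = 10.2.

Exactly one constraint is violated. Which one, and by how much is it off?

Distance(V, E) = 10.2 — off by 7.10.

G = (0.00, 0.00) ✓; GN at 48.00° ✓; |GN| = 23.40 ✓; ∠(GN, NU) = 90.00° ✓; |NU| = 9.700 ✓; ∠NUA = 76.80° ✓; |UA| = 21.40 ✓; ∠UAD = 63.80° ✓; |AD| = 22.70 ✓; ∠ADF = 78.60° ✓; |DF| = 26.40 ✓; ∠(DF, FV) = 90.00° ✓; |FV| = 29.70 ✓; ∠FVE = 91.40° ✓; |VE| = 17.30 ✗.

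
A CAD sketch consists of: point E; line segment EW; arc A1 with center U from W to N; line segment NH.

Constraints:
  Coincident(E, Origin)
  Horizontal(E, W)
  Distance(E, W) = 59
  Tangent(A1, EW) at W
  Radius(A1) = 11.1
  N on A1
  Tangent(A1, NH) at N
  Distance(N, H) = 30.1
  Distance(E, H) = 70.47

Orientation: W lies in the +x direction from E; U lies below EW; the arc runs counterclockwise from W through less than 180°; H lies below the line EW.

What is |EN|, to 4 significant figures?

50.21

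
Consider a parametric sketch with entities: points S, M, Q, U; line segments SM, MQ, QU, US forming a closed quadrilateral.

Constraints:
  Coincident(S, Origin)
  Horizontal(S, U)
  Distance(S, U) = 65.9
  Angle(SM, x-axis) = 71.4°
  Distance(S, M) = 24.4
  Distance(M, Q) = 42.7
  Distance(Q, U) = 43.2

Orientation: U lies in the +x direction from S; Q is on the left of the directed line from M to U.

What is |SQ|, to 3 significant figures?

61.4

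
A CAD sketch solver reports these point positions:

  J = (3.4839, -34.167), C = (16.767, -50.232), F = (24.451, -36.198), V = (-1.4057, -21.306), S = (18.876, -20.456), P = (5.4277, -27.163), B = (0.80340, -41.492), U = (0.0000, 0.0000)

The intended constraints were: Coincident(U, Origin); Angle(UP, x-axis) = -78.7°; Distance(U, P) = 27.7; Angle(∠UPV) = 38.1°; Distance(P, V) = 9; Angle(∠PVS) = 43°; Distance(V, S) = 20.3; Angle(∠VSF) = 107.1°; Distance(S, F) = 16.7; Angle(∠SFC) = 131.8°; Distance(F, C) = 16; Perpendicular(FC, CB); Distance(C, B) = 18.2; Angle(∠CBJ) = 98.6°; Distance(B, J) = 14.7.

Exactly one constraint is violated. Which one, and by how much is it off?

Distance(B, J) = 14.7 — off by 6.90.

U = (0.00, 0.00) ✓; UP at -78.70° ✓; |UP| = 27.70 ✓; ∠UPV = 38.10° ✓; |PV| = 9.000 ✓; ∠PVS = 43.00° ✓; |VS| = 20.30 ✓; ∠VSF = 107.1° ✓; |SF| = 16.70 ✓; ∠SFC = 131.8° ✓; |FC| = 16.00 ✓; ∠(FC, CB) = 90.00° ✓; |CB| = 18.20 ✓; ∠CBJ = 98.60° ✓; |BJ| = 7.800 ✗.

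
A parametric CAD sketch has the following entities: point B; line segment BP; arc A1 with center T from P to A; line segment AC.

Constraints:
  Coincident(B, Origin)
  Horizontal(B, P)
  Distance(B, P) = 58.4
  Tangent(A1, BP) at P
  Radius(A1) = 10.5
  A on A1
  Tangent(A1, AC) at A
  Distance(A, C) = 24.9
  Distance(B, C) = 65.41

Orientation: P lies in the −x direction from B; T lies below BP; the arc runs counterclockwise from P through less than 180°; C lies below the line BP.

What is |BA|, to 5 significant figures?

69.161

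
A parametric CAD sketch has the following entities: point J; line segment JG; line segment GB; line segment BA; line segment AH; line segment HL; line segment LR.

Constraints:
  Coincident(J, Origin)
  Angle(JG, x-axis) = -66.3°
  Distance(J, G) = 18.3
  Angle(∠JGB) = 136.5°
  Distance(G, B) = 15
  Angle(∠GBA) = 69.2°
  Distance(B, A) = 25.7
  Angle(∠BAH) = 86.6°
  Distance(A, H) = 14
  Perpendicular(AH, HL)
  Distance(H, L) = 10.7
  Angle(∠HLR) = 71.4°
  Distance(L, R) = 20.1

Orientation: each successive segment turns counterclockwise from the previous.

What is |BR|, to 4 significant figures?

22.35

AH is perpendicular to HL, so HL runs at -88.60°; with |HL| = 10.7, L = (8.346, -7.924). ∠HLR = 71.4° gives LR at 20.00° from the x-axis; with |LR| = 20.1, R = (27.23, -1.049). Then |BR| = |R − B| = 22.35.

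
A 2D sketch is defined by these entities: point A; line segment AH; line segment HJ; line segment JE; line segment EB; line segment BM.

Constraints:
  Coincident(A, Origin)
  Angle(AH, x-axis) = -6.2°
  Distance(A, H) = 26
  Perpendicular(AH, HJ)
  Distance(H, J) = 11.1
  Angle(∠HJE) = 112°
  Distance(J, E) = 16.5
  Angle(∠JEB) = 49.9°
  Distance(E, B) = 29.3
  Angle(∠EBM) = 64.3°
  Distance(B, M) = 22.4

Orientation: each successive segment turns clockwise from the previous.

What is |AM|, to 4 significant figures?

36.31

A is at the origin; AH runs at -6.2° with length 26.0, so H = (25.85, -2.808). The perpendicularity gives HJ at right angles to AH, so HJ runs at -96.20°; with |HJ| = 11.1, J = (24.65, -13.84). ∠HJE = 112.0° gives JE at -164.2° from the x-axis; with |JE| = 16.5, E = (8.773, -18.34). ∠JEB = 49.9° gives EB at 65.70° from the x-axis; with |EB| = 29.3, B = (20.83, 8.368). ∠EBM = 64.3° gives BM at -50.00° from the x-axis; with |BM| = 22.4, M = (35.23, -8.791). Then |AM| = |M − A| = 36.31.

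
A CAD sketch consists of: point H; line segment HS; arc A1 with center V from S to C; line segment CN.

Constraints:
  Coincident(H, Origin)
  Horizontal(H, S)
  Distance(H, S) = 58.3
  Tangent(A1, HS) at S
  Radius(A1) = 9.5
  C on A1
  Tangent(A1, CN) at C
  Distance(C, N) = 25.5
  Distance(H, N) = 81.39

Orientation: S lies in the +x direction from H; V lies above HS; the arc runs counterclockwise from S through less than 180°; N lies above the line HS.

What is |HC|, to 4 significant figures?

67.62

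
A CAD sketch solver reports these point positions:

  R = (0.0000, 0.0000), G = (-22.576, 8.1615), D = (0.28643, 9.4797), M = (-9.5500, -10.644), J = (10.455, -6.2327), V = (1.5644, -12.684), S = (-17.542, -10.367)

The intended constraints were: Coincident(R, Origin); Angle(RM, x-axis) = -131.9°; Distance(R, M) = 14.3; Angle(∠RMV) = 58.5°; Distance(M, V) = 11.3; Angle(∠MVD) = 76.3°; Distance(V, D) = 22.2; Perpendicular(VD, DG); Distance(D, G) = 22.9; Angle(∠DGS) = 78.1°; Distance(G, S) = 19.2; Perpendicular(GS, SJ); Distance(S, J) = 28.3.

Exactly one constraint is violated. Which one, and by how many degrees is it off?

Perpendicular(GS, SJ) — off by 6.80°.

R = (0.00, 0.00) ✓; RM at -131.9° ✓; |RM| = 14.30 ✓; ∠RMV = 58.50° ✓; |MV| = 11.30 ✓; ∠MVD = 76.30° ✓; |VD| = 22.20 ✓; ∠(VD, DG) = 90.00° ✓; |DG| = 22.90 ✓; ∠DGS = 78.10° ✓; |GS| = 19.20 ✓; ∠(GS, SJ) = 83.20° ✗; |SJ| = 28.30 ✓.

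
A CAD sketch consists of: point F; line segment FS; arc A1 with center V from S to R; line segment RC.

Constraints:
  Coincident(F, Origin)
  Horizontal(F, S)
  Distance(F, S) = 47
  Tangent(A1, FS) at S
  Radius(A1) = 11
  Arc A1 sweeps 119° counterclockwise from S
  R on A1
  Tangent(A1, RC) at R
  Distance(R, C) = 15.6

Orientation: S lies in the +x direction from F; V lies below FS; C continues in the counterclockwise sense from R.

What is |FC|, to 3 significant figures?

54.0

On A1, S sits at bearing 90° from V; a 119° counterclockwise sweep puts R at bearing 209°, so R = V + 11.0·(cos 209°, sin 209°) = (37.4, -16.3). Since A1 is tangent to RC there, VR ⟂ RC, so RC runs along (−sin 209°, cos 209°); with |RC| = 15.6, C = (44.9, -30.0). Then |FC| = |C − F| = 54.0.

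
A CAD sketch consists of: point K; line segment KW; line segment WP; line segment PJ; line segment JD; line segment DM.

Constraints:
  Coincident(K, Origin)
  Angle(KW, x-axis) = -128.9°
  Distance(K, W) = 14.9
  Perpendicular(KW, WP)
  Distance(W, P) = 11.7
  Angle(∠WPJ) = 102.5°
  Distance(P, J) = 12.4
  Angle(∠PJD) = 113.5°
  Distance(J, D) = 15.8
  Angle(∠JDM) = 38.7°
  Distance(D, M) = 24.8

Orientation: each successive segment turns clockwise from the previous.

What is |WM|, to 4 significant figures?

8.529

∠PJD = 113.5° gives JD at -2.900° from the x-axis; with |JD| = 15.8, D = (2.831, 6.059). ∠JDM = 38.7° gives DM at -144.2° from the x-axis; with |DM| = 24.8, M = (-17.28, -8.448). Then |WM| = |M − W| = 8.529.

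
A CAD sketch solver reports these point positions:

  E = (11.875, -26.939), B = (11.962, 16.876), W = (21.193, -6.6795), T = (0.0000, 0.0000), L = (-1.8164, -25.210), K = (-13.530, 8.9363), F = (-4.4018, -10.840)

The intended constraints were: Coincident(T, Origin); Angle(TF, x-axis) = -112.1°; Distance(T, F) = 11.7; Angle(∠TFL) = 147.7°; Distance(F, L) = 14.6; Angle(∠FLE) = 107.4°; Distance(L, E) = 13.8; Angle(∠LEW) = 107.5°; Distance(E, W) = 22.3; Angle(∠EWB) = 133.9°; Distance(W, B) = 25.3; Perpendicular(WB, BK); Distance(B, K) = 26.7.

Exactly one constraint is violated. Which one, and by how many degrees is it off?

Perpendicular(WB, BK) — off by 4.10°.

T = (0.00, 0.00) ✓; TF at -112.1° ✓; |TF| = 11.70 ✓; ∠TFL = 147.7° ✓; |FL| = 14.60 ✓; ∠FLE = 107.4° ✓; |LE| = 13.80 ✓; ∠LEW = 107.5° ✓; |EW| = 22.30 ✓; ∠EWB = 133.9° ✓; |WB| = 25.30 ✓; ∠(WB, BK) = 85.90° ✗; |BK| = 26.70 ✓.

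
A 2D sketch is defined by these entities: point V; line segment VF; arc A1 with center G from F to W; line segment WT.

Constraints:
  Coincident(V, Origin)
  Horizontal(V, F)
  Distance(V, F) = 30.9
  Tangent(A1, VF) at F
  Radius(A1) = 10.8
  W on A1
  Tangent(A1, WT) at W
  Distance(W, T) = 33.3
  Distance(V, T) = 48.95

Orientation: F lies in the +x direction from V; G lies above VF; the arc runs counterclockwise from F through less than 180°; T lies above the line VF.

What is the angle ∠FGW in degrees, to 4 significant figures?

124.8°

Checks: ∠(GF, FV) = 90.00° ✓; |GW| = 10.80 ✓; ∠(GW, WT) = 90.00° ✓; |WT| = 33.30 ✓; |VT| = 48.95 ✓.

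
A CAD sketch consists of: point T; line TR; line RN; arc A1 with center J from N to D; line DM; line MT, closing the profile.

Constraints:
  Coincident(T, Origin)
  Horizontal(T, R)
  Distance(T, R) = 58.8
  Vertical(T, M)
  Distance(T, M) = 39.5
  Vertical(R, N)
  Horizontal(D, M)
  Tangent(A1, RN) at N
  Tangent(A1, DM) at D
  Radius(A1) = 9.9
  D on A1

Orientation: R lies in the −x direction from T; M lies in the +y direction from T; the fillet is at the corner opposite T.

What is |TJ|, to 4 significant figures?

57.16

T is at the origin; TR is horizontal with |TR| = 58.8 and R on the −x side, so R = (-58.80, 0.000). T and M share the same x with |TM| = 39.5 and M on the +y side, so M = (0.000, 39.50). The virtual corner opposite T is at (-58.80, 39.50). Since A1 is tangent to RN there, JN ⟂ RN and the tangent condition forces JD to be normal to DM, with radius 9.9, so the center J sits 9.9 in from both sides at J = (-48.90, 29.60). Then |TJ| = |J − T| = 57.16.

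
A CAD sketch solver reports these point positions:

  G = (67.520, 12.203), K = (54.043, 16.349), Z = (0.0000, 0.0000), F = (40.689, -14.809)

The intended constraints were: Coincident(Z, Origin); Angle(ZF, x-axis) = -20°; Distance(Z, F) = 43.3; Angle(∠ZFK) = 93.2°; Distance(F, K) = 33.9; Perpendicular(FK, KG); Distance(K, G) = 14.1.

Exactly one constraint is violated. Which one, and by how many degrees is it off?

Perpendicular(FK, KG) — off by 6.10°.

Z = (0.00, 0.00) ✓; ZF at -20.00° ✓; |ZF| = 43.30 ✓; ∠ZFK = 93.20° ✓; |FK| = 33.90 ✓; ∠(FK, KG) = 83.90° ✗; |KG| = 14.10 ✓.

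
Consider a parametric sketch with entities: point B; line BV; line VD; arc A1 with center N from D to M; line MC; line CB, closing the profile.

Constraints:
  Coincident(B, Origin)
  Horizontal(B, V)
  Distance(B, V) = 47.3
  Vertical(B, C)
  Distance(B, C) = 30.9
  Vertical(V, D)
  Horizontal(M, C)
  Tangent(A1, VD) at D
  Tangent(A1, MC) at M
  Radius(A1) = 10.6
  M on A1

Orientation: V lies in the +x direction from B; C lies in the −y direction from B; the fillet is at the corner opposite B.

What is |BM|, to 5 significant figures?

47.976

B is at the origin; B and V share the same y with |BV| = 47.3 and V on the +x side, so V = (47.300, 0.0000). B and C share the same x with |BC| = 30.9 and C on the −y side, so C = (0.0000, -30.900). The virtual corner opposite B is at (47.300, -30.900). The tangent condition forces ND to be normal to VD and the tangent condition forces NM to be normal to MC, with radius 10.6, so the center N sits 10.6 in from both sides at N = (36.700, -20.300). That places the tangent points at D = (47.300, -20.300) on VD and M = (36.700, -30.900) on MC. Then |BM| = |M − B| = 47.976.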